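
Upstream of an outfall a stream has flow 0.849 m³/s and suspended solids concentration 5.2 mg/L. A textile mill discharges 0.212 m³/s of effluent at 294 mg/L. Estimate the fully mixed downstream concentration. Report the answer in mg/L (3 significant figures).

Flow-weighted mixing gives C = (0.212·294 + 0.849·5.2) / (0.212 + 0.849) = 66.74/1.061 = 62.91 mg/L.

62.9 mg/L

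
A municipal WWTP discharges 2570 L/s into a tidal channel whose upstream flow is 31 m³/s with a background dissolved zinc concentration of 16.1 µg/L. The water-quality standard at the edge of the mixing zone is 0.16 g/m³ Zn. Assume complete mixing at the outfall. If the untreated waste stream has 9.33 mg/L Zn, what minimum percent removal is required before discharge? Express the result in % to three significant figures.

2570 L/s = 2.57 m³/s.
16.1 µg/L = 0.0161 mg/L.
Mass balance: 0.16·33.57 = 2.57·Cₑ + 31·0.0161.
Cₑ = (5.371 − 0.4991) / 2.57 = 1.896 mg/L.
Required removal = 1 − 1.896/9.33 = 79.68 %.

79.7 %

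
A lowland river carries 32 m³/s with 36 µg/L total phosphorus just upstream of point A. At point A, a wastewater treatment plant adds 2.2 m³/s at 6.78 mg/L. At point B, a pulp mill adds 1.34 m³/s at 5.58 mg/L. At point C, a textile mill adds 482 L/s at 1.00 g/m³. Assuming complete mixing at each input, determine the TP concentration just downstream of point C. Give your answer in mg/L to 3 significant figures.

36 µg/L = 0.036 mg/L.
After input A: C = (32·0.036 + 2.2·6.78) / 34.2 = 0.4698 mg/L.
After input B: C = (34.2·0.4698 + 1.34·5.58) / 35.54 = 0.6625 mg/L.
482 L/s = 0.482 m³/s.
After input C: C = (35.54·0.6625 + 0.482·1) / 36.02 = 0.667 mg/L.

0.667 mg/L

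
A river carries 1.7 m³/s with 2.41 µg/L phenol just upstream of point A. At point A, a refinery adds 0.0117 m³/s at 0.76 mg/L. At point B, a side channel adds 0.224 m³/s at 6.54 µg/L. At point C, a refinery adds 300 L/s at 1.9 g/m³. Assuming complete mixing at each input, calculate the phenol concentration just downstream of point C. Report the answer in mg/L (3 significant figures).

0.261 mg/L

2.41 µg/L = 0.00241 mg/L.
After input A: C = (1.7·0.00241 + 0.0117·0.76) / 1.712 = 0.007588 mg/L.
6.54 µg/L = 0.00654 mg/L.
After input B: C = (1.712·0.007588 + 0.224·0.00654) / 1.936 = 0.007467 mg/L.
300 L/s = 0.3 m³/s.
After input C: C = (1.936·0.007467 + 0.3·1.9) / 2.236 = 0.2614 mg/L.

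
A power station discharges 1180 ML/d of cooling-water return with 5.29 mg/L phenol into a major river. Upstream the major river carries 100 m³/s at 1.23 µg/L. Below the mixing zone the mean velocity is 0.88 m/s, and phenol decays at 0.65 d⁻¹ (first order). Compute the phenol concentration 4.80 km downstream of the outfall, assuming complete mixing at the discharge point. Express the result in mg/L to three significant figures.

0.611 mg/L

1180 ML/d = 13.66 m³/s.
1.23 µg/L = 0.00123 mg/L.
After complete mixing, C₀ = (13.66·5.29 + 100·0.00123) / 113.7 = 0.6367 mg/L.
Travel time t = 4800 m / 0.88 m/s = 5455 s = 0.06313 d.
C = 0.6367·exp(−0.65·0.06313) = 0.6367·0.9598 = 0.6111 mg/L.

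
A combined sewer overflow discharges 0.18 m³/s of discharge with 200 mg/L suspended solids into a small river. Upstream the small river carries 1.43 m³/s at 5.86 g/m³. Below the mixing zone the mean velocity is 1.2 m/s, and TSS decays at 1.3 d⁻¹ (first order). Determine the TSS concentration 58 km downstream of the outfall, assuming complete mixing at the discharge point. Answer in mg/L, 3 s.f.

After complete mixing, C₀ = (0.18·200 + 1.43·5.86) / 1.61 = 27.57 mg/L.
Travel time t = 5.8e+04 m / 1.2 m/s = 4.833e+04 s = 0.5594 d.
C = 27.57·exp(−1.3·0.5594) = 27.57·0.4832 = 13.32 mg/L.

13.3 mg/L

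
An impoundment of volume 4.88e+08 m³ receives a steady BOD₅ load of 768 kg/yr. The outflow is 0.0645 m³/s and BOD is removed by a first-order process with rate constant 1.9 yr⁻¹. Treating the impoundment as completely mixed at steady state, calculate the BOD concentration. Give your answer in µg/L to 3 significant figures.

Outflow Q = 0.0645 m³/s × 3.156e+07 s/yr = 2.035e+06 m³/yr.
Steady-state CSTR mass balance: W = Q·C + k·V·C, so C = W/(Q + kV).
Q + kV = 2.035e+06 + 1.9·4.88e+08 = 9.292e+08 m³/yr.
C = 768/9.292e+08 = 8.265e-07 kg/m³ = 0.0008265 mg/L = 0.8265 µg/L.

0.826 µg/L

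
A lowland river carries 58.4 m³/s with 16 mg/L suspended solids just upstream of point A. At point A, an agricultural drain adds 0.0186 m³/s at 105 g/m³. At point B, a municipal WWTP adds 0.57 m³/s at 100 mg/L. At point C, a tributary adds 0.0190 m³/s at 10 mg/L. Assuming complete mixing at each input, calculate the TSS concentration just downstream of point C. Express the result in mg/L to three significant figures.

After input A: C = (58.4·16 + 0.0186·105) / 58.42 = 16.03 mg/L.
After input B: C = (58.42·16.03 + 0.57·100) / 58.99 = 16.84 mg/L.
After input C: C = (58.99·16.84 + 0.019·10) / 59.01 = 16.84 mg/L.

16.8 mg/L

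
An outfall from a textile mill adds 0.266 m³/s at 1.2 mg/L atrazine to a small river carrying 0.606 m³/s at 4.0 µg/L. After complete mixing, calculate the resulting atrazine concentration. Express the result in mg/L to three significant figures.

0.369 mg/L

4.0 µg/L = 0.004 mg/L.
Conservation of mass across the mixing zone: C = (0.266·1.2 + 0.606·0.004) / (0.266 + 0.606) = 0.3216/0.872 = 0.3688 mg/L.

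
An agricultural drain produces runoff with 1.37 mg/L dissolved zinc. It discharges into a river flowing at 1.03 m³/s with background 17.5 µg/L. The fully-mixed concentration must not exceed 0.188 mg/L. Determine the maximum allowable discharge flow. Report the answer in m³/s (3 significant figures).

17.5 µg/L = 0.0175 mg/L.
Mass balance at complete mixing: C_std·(Q_w + Q_r) = Q_w·C_e + Q_r·C_b.
Rearranging, Q_w = Q_r·(C_std − C_b)/(C_e − C_std) = 1.03·(0.188 − 0.0175) / (1.37 − 0.188) = 0.1486 m³/s.

0.149 m³/s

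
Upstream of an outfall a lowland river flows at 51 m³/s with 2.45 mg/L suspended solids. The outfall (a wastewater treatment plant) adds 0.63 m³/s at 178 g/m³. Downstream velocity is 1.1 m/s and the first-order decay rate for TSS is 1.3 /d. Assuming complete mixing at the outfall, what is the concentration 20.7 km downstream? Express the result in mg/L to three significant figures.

3.46 mg/L

After complete mixing, C₀ = (0.63·178 + 51·2.45) / 51.63 = 4.592 mg/L.
Travel time t = 2.07e+04 m / 1.1 m/s = 1.882e+04 s = 0.2178 d.
C = 4.592·exp(−1.3·0.2178) = 4.592·0.7534 = 3.46 mg/L.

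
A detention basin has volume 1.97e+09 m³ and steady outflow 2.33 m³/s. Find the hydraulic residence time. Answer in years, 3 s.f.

Q = 2.33 m³/s × 3.156e+07 s/yr = 7.353e+07 m³/yr.
Hydraulic residence time τ = V/Q = 1.97e+09/7.353e+07 = 26.79 yr.

26.8 yr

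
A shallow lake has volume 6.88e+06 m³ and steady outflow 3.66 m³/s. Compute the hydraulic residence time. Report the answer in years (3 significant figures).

Q = 3.66 m³/s × 3.156e+07 s/yr = 1.155e+08 m³/yr.
Hydraulic residence time τ = V/Q = 6.88e+06/1.155e+08 = 0.05957 yr.

0.0596 yr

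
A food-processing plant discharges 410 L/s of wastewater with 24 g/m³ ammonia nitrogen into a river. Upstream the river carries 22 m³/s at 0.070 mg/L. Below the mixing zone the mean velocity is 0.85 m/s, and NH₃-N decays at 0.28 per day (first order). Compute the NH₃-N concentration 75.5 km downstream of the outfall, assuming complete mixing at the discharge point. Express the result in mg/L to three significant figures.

0.381 mg/L

410 L/s = 0.41 m³/s.
After complete mixing, C₀ = (0.41·24 + 22·0.07) / 22.41 = 0.5078 mg/L.
Travel time t = 7.55e+04 m / 0.85 m/s = 8.882e+04 s = 1.028 d.
C = 0.5078·exp(−0.28·1.028) = 0.5078·0.7499 = 0.3808 mg/L.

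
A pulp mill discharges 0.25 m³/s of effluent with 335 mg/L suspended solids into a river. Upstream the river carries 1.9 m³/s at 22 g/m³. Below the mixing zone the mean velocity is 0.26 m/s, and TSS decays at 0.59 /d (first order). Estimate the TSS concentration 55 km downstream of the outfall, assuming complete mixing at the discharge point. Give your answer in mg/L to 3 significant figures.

13.8 mg/L

After complete mixing, C₀ = (0.25·335 + 1.9·22) / 2.15 = 58.4 mg/L.
Travel time t = 5.5e+04 m / 0.26 m/s = 2.115e+05 s = 2.448 d.
C = 58.4·exp(−0.59·2.448) = 58.4·0.2359 = 13.77 mg/L.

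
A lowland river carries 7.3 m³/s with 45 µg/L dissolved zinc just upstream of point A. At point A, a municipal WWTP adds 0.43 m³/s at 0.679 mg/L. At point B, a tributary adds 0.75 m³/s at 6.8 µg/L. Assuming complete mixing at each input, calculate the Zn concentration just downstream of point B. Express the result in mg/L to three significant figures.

0.0738 mg/L

45 µg/L = 0.045 mg/L.
After input A: C = (7.3·0.045 + 0.43·0.679) / 7.73 = 0.08027 mg/L.
6.8 µg/L = 0.0068 mg/L.
After input B: C = (7.73·0.08027 + 0.75·0.0068) / 8.48 = 0.07377 mg/L.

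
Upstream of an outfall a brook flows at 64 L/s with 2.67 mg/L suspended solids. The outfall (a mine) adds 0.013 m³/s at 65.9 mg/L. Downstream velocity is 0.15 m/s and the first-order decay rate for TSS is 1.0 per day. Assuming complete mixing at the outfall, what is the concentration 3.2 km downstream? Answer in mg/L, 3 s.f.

10.4 mg/L

64 L/s = 0.064 m³/s.
After complete mixing, C₀ = (0.013·65.9 + 0.064·2.67) / 0.077 = 13.35 mg/L.
Travel time t = 3200 m / 0.15 m/s = 2.133e+04 s = 0.2469 d.
C = 13.35·exp(−1.0·0.2469) = 13.35·0.7812 = 10.43 mg/L.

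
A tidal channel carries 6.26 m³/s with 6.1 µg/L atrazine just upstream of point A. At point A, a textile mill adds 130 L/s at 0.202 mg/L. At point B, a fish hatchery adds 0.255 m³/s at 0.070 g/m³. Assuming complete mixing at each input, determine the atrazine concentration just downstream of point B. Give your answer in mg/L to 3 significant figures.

6.1 µg/L = 0.0061 mg/L.
130 L/s = 0.13 m³/s.
After input A: C = (6.26·0.0061 + 0.13·0.202) / 6.39 = 0.01009 mg/L.
After input B: C = (6.39·0.01009 + 0.255·0.07) / 6.645 = 0.01238 mg/L.

0.0124 mg/L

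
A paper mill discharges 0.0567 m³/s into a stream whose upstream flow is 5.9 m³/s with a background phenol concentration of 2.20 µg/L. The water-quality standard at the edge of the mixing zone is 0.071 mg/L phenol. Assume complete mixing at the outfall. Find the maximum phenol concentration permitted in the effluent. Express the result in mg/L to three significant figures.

7.23 mg/L

2.20 µg/L = 0.0022 mg/L.
Mass balance: 0.071·5.957 = 0.0567·Cₑ + 5.9·0.0022.
Cₑ = (0.4229 − 0.01298) / 0.0567 = 7.23 mg/L.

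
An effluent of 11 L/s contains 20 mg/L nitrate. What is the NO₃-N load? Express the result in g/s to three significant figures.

0.220 g/s

11 L/s = 0.011 m³/s.
Mass flux = Q·C = 0.011 m³/s × 20 g/m³ = 0.22 g/s.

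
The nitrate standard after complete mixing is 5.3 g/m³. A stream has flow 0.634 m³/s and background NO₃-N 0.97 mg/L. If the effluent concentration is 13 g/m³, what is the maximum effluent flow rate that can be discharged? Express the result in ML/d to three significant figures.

30.8 ML/d

Mass balance at complete mixing: C_std·(Q_w + Q_r) = Q_w·C_e + Q_r·C_b.
Rearranging, Q_w = Q_r·(C_std − C_b)/(C_e − C_std) = 0.634·(5.3 − 0.97) / (13 − 5.3) = 0.3565 m³/s.
= 30.8 ML/d.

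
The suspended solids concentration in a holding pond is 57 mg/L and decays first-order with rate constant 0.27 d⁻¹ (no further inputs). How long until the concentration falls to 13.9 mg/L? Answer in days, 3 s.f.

5.23 d

t = ln(C₀/C)/k = ln(57/13.9)/0.27 = 1.411/0.27 = 5.227 d.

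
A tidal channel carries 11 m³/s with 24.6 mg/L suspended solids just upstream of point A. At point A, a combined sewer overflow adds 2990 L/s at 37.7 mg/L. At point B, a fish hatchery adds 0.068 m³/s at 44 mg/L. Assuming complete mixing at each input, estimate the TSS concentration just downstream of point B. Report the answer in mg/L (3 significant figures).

27.5 mg/L

2990 L/s = 2.99 m³/s.
After input A: C = (11·24.6 + 2.99·37.7) / 13.99 = 27.4 mg/L.
After input B: C = (13.99·27.4 + 0.068·44) / 14.06 = 27.48 mg/L.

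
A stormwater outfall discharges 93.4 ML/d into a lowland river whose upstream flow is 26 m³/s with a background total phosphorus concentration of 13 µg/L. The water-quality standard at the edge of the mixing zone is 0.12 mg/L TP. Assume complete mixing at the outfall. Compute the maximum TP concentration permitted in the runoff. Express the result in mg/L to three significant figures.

2.69 mg/L

93.4 ML/d = 1.081 m³/s.
13 µg/L = 0.013 mg/L.
Mass balance: 0.12·27.08 = 1.081·Cₑ + 26·0.013.
Cₑ = (3.25 − 0.338) / 1.081 = 2.693 mg/L.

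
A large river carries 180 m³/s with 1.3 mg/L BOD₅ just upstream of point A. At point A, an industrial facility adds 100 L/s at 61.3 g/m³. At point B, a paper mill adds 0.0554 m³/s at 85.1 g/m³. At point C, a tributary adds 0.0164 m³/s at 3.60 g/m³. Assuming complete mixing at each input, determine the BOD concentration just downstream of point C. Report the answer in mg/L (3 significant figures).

1.36 mg/L

100 L/s = 0.1 m³/s.
After input A: C = (180·1.3 + 0.1·61.3) / 180.1 = 1.333 mg/L.
After input B: C = (180.1·1.333 + 0.0554·85.1) / 180.2 = 1.359 mg/L.
After input C: C = (180.2·1.359 + 0.0164·3.6) / 180.2 = 1.359 mg/L.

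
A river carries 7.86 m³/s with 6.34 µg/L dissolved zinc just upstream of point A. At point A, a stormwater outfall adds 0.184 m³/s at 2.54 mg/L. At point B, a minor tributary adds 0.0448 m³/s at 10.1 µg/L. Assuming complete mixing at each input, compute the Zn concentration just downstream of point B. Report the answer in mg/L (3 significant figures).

6.34 µg/L = 0.00634 mg/L.
After input A: C = (7.86·0.00634 + 0.184·2.54) / 8.044 = 0.0643 mg/L.
10.1 µg/L = 0.0101 mg/L.
After input B: C = (8.044·0.0643 + 0.0448·0.0101) / 8.089 = 0.064 mg/L.

0.0640 mg/L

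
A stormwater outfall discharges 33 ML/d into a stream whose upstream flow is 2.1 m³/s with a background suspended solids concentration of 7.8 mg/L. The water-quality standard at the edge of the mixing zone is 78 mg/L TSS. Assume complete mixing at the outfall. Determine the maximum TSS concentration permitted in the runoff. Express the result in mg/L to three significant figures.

464 mg/L

33 ML/d = 0.3819 m³/s.
Mass balance: 78·2.482 = 0.3819·Cₑ + 2.1·7.8.
Cₑ = (193.6 − 16.38) / 0.3819 = 464 mg/L.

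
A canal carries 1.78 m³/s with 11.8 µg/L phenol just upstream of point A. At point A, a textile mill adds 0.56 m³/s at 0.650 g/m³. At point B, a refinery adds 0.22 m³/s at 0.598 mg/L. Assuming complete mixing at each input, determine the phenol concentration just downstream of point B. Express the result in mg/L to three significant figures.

0.202 mg/L

11.8 µg/L = 0.0118 mg/L.
After input A: C = (1.78·0.0118 + 0.56·0.65) / 2.34 = 0.1645 mg/L.
After input B: C = (2.34·0.1645 + 0.22·0.598) / 2.56 = 0.2018 mg/L.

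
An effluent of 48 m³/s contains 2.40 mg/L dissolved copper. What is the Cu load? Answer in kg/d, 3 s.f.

Mass flux = Q·C = 48 m³/s × 2.4 g/m³ = 115.2 g/s.
= 115.2 g/s × 86.4 = 9953 kg/d.

9950 kg/d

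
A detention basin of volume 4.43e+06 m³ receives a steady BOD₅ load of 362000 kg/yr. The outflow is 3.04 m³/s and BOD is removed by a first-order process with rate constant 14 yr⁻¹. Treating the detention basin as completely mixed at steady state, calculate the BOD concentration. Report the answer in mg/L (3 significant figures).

2.29 mg/L

Outflow Q = 3.04 m³/s × 3.156e+07 s/yr = 9.594e+07 m³/yr.
Steady-state CSTR mass balance: W = Q·C + k·V·C, so C = W/(Q + kV).
Q + kV = 9.594e+07 + 14·4.43e+06 = 1.58e+08 m³/yr.
C = 362000/1.58e+08 = 0.002292 kg/m³ = 2.292 mg/L.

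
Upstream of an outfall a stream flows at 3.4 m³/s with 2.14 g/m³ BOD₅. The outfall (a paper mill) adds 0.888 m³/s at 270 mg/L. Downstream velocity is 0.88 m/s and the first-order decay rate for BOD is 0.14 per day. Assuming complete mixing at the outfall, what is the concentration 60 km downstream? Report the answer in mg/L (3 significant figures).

51.6 mg/L

After complete mixing, C₀ = (0.888·270 + 3.4·2.14) / 4.288 = 57.61 mg/L.
Travel time t = 6e+04 m / 0.88 m/s = 6.818e+04 s = 0.7891 d.
C = 57.61·exp(−0.14·0.7891) = 57.61·0.8954 = 51.59 mg/L.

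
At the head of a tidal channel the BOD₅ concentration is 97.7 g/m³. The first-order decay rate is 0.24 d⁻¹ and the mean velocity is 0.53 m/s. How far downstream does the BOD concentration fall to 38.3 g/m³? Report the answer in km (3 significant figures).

From C = C₀·e^(−kt), t = ln(C₀/C)/k = ln(97.7/38.3)/0.24 = 0.9365/0.24 = 3.902 d.
Distance = v·t = 0.53 m/s × 3.371e+05 s = 1.787e+05 m = 178.7 km.

179 km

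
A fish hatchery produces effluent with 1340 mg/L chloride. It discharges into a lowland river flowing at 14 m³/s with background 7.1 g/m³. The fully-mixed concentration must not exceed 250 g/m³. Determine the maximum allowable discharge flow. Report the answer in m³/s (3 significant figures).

3.12 m³/s

Mass balance at complete mixing: C_std·(Q_w + Q_r) = Q_w·C_e + Q_r·C_b.
Rearranging, Q_w = Q_r·(C_std − C_b)/(C_e − C_std) = 14·(250 − 7.1) / (1340 − 250) = 3.12 m³/s.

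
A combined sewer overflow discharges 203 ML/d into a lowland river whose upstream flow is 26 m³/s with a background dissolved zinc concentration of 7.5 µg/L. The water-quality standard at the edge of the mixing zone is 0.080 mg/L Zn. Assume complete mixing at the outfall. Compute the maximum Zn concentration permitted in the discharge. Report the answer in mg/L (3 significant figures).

203 ML/d = 2.35 m³/s.
7.5 µg/L = 0.0075 mg/L.
Mass balance: 0.08·28.35 = 2.35·Cₑ + 26·0.0075.
Cₑ = (2.268 − 0.195) / 2.35 = 0.8823 mg/L.

0.882 mg/L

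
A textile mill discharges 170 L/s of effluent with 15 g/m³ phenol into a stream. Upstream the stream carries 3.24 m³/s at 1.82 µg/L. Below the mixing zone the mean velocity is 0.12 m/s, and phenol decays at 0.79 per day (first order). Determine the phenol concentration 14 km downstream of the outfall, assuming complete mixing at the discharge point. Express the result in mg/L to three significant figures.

170 L/s = 0.17 m³/s.
1.82 µg/L = 0.00182 mg/L.
After complete mixing, C₀ = (0.17·15 + 3.24·0.00182) / 3.41 = 0.7495 mg/L.
Travel time t = 1.4e+04 m / 0.12 m/s = 1.167e+05 s = 1.35 d.
C = 0.7495·exp(−0.79·1.35) = 0.7495·0.3441 = 0.2579 mg/L.

0.258 mg/L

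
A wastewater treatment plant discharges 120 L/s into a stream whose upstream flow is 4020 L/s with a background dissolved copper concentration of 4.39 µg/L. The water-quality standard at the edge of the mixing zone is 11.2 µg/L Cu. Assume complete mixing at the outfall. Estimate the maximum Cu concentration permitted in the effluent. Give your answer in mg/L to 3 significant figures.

0.239 mg/L

120 L/s = 0.12 m³/s.
4020 L/s = 4.02 m³/s.
4.39 µg/L = 0.00439 mg/L.
11.2 µg/L = 0.0112 mg/L.
Mass balance: 0.0112·4.14 = 0.12·Cₑ + 4.02·0.00439.
Cₑ = (0.04637 − 0.01765) / 0.12 = 0.2393 mg/L.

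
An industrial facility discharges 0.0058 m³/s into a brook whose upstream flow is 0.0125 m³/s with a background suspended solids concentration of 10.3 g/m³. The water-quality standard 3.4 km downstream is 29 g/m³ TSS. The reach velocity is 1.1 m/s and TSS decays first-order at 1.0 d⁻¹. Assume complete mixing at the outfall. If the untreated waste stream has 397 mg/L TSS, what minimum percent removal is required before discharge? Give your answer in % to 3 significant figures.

Travel time to the compliance point: t = 3400/1.1 = 3091 s = 0.03577 d; decay factor exp(−1.0·0.03577) = 0.9649.
So the concentration just after mixing may be at most 29/0.9649 = 30.06 mg/L.
Mass balance: 30.06·0.0183 = 0.0058·Cₑ + 0.0125·10.3.
Cₑ = (0.55 − 0.1288) / 0.0058 = 72.63 mg/L.
Required removal = 1 − 72.63/397 = 81.7 %.

81.7 %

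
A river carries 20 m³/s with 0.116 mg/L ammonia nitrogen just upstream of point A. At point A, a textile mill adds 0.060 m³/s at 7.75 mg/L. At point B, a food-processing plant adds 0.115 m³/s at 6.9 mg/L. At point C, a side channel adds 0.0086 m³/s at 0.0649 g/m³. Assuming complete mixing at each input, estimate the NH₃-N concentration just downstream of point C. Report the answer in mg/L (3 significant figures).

0.177 mg/L

After input A: C = (20·0.116 + 0.06·7.75) / 20.06 = 0.1388 mg/L.
After input B: C = (20.06·0.1388 + 0.115·6.9) / 20.17 = 0.1774 mg/L.
After input C: C = (20.17·0.1774 + 0.0086·0.0649) / 20.18 = 0.1773 mg/L.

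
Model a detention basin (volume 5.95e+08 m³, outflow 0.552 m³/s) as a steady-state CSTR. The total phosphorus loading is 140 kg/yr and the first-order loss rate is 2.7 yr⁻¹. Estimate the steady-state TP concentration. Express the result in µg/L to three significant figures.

0.0862 µg/L

Outflow Q = 0.552 m³/s × 3.156e+07 s/yr = 1.742e+07 m³/yr.
Steady-state CSTR mass balance: W = Q·C + k·V·C, so C = W/(Q + kV).
Q + kV = 1.742e+07 + 2.7·5.95e+08 = 1.624e+09 m³/yr.
C = 140/1.624e+09 = 8.621e-08 kg/m³ = 8.621e-05 mg/L = 0.08621 µg/L.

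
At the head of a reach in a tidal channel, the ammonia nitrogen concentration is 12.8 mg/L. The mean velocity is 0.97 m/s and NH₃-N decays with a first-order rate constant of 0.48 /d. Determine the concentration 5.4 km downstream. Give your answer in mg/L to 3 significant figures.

Travel time t = 5.4 km / 0.97 m/s = 5400/0.97 = 5567 s = 0.06443 d.
First-order decay: C = 12.8·exp(−0.48·0.06443) = 12.8·0.9695 = 12.41 mg/L.

12.4 mg/L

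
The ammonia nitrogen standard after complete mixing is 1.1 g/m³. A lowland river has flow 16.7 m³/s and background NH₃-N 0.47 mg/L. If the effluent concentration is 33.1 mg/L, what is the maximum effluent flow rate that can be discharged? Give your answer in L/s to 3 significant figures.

329 L/s

Mass balance at complete mixing: C_std·(Q_w + Q_r) = Q_w·C_e + Q_r·C_b.
Rearranging, Q_w = Q_r·(C_std − C_b)/(C_e − C_std) = 16.7·(1.1 − 0.47) / (33.1 − 1.1) = 0.3288 m³/s.
= 328.8 L/s.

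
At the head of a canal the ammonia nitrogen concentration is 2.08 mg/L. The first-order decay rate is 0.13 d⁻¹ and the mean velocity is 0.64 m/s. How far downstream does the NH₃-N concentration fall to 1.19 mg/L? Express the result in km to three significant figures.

238 km

From C = C₀·e^(−kt), t = ln(C₀/C)/k = ln(2.08/1.19)/0.13 = 0.5584/0.13 = 4.295 d.
Distance = v·t = 0.64 m/s × 3.711e+05 s = 2.375e+05 m = 237.5 km.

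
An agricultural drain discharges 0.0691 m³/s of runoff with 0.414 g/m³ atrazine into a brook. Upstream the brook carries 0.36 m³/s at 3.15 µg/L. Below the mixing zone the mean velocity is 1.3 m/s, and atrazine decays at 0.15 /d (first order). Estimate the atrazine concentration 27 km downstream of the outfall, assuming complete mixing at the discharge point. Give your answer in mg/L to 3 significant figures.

0.0669 mg/L

3.15 µg/L = 0.00315 mg/L.
After complete mixing, C₀ = (0.0691·0.414 + 0.36·0.00315) / 0.4291 = 0.06931 mg/L.
Travel time t = 2.7e+04 m / 1.3 m/s = 2.077e+04 s = 0.2404 d.
C = 0.06931·exp(−0.15·0.2404) = 0.06931·0.9646 = 0.06686 mg/L.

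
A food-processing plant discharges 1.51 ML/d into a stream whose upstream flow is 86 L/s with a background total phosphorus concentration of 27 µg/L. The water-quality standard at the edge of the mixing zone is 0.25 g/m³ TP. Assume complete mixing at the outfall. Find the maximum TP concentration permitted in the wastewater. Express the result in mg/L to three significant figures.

1.51 ML/d = 0.01748 m³/s.
86 L/s = 0.086 m³/s.
27 µg/L = 0.027 mg/L.
Mass balance: 0.25·0.1035 = 0.01748·Cₑ + 0.086·0.027.
Cₑ = (0.02587 − 0.002322) / 0.01748 = 1.347 mg/L.

1.35 mg/L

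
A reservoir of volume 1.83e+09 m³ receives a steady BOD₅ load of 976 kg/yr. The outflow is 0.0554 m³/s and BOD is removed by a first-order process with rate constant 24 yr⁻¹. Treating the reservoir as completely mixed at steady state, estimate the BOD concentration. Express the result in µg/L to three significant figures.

0.0222 µg/L

Outflow Q = 0.0554 m³/s × 3.156e+07 s/yr = 1.748e+06 m³/yr.
Steady-state CSTR mass balance: W = Q·C + k·V·C, so C = W/(Q + kV).
Q + kV = 1.748e+06 + 24·1.83e+09 = 4.392e+10 m³/yr.
C = 976/4.392e+10 = 2.222e-08 kg/m³ = 2.222e-05 mg/L = 0.02222 µg/L.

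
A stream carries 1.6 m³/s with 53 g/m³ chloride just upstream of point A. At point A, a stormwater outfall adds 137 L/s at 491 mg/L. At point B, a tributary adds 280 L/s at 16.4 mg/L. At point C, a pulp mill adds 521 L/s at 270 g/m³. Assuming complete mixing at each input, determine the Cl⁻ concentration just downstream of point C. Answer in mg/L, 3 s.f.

117 mg/L

137 L/s = 0.137 m³/s.
After input A: C = (1.6·53 + 0.137·491) / 1.737 = 87.55 mg/L.
280 L/s = 0.28 m³/s.
After input B: C = (1.737·87.55 + 0.28·16.4) / 2.017 = 77.67 mg/L.
521 L/s = 0.521 m³/s.
After input C: C = (2.017·77.67 + 0.521·270) / 2.538 = 117.2 mg/L.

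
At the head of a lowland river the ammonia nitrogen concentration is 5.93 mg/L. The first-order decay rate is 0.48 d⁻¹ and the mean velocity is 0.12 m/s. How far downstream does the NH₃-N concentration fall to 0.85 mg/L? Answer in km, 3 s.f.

42.0 km

From C = C₀·e^(−kt), t = ln(C₀/C)/k = ln(5.93/0.85)/0.48 = 1.943/0.48 = 4.047 d.
Distance = v·t = 0.12 m/s × 3.497e+05 s = 4.196e+04 m = 41.96 km.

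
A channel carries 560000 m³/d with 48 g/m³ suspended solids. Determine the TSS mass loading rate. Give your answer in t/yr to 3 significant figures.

9820 t/yr

560000 m³/d = 6.481 m³/s.
Mass flux = Q·C = 6.481 m³/s × 48 g/m³ = 311.1 g/s.
= 311.1 g/s × 31.56 = 9818 t/yr.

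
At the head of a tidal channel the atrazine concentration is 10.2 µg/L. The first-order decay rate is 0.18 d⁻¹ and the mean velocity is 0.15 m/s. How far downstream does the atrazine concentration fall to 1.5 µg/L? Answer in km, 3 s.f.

From C = C₀·e^(−kt), t = ln(C₀/C)/k = ln(10.2/1.5)/0.18 = 1.917/0.18 = 10.65 d.
Distance = v·t = 0.15 m/s × 9.201e+05 s = 1.38e+05 m = 138 km.

138 km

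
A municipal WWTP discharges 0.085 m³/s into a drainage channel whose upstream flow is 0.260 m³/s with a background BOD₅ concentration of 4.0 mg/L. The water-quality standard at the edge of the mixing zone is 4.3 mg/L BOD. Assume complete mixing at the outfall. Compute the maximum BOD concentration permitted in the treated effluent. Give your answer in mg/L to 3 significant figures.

Mass balance: 4.3·0.345 = 0.085·Cₑ + 0.26·4.
Cₑ = (1.484 − 1.04) / 0.085 = 5.218 mg/L.

5.22 mg/L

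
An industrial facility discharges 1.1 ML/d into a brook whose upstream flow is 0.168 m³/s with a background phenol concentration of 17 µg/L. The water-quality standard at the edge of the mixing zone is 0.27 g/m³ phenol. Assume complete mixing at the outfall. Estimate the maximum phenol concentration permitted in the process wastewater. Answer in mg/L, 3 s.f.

3.61 mg/L

1.1 ML/d = 0.01273 m³/s.
17 µg/L = 0.017 mg/L.
Mass balance: 0.27·0.1807 = 0.01273·Cₑ + 0.168·0.017.
Cₑ = (0.0488 − 0.002856) / 0.01273 = 3.608 mg/L.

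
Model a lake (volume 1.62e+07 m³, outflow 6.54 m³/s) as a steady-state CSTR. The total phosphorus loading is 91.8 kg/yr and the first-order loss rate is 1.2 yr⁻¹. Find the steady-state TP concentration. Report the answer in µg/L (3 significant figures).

Outflow Q = 6.54 m³/s × 3.156e+07 s/yr = 2.064e+08 m³/yr.
Steady-state CSTR mass balance: W = Q·C + k·V·C, so C = W/(Q + kV).
Q + kV = 2.064e+08 + 1.2·1.62e+07 = 2.258e+08 m³/yr.
C = 91.8/2.258e+08 = 4.065e-07 kg/m³ = 0.0004065 mg/L = 0.4065 µg/L.

0.407 µg/L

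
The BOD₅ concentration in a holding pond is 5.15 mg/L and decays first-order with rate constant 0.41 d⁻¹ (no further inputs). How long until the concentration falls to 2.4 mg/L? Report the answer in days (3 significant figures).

t = ln(C₀/C)/k = ln(5.15/2.4)/0.41 = 0.7635/0.41 = 1.862 d.

1.86 d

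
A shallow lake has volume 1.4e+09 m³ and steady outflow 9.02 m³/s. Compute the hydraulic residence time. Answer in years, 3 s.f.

Q = 9.02 m³/s × 3.156e+07 s/yr = 2.846e+08 m³/yr.
Hydraulic residence time τ = V/Q = 1.4e+09/2.846e+08 = 4.918 yr.

4.92 yr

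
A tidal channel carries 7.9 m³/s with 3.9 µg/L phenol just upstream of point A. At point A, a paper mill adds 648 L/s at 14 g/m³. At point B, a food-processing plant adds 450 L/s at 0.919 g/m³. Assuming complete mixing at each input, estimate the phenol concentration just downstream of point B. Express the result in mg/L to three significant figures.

3.9 µg/L = 0.0039 mg/L.
648 L/s = 0.648 m³/s.
After input A: C = (7.9·0.0039 + 0.648·14) / 8.548 = 1.065 mg/L.
450 L/s = 0.45 m³/s.
After input B: C = (8.548·1.065 + 0.45·0.919) / 8.998 = 1.058 mg/L.

1.06 mg/L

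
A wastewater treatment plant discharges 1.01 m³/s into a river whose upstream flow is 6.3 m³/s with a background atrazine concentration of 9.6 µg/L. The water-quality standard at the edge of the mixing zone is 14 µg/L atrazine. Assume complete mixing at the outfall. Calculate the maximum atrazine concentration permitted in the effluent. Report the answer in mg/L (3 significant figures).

0.0414 mg/L

9.6 µg/L = 0.0096 mg/L.
14 µg/L = 0.014 mg/L.
Mass balance: 0.014·7.31 = 1.01·Cₑ + 6.3·0.0096.
Cₑ = (0.1023 − 0.06048) / 1.01 = 0.04145 mg/L.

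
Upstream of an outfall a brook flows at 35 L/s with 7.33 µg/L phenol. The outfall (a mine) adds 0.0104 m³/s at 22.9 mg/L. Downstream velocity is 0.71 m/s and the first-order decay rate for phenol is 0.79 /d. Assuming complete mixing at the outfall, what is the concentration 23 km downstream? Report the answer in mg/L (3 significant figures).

3.91 mg/L

35 L/s = 0.035 m³/s.
7.33 µg/L = 0.00733 mg/L.
After complete mixing, C₀ = (0.0104·22.9 + 0.035·0.00733) / 0.0454 = 5.251 mg/L.
Travel time t = 2.3e+04 m / 0.71 m/s = 3.239e+04 s = 0.3749 d.
C = 5.251·exp(−0.79·0.3749) = 5.251·0.7436 = 3.905 mg/L.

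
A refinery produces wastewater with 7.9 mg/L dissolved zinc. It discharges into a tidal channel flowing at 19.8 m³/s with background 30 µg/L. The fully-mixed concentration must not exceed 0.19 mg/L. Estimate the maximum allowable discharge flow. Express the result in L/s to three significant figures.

411 L/s

30 µg/L = 0.03 mg/L.
Mass balance at complete mixing: C_std·(Q_w + Q_r) = Q_w·C_e + Q_r·C_b.
Rearranging, Q_w = Q_r·(C_std − C_b)/(C_e − C_std) = 19.8·(0.19 − 0.03) / (7.9 − 0.19) = 0.4109 m³/s.
= 410.9 L/s.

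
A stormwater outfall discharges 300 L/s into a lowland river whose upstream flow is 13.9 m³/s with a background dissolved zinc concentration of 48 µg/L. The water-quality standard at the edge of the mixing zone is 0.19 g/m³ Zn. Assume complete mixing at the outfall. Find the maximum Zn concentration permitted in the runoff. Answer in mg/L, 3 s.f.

300 L/s = 0.3 m³/s.
48 µg/L = 0.048 mg/L.
Mass balance: 0.19·14.2 = 0.3·Cₑ + 13.9·0.048.
Cₑ = (2.698 − 0.6672) / 0.3 = 6.769 mg/L.

6.77 mg/L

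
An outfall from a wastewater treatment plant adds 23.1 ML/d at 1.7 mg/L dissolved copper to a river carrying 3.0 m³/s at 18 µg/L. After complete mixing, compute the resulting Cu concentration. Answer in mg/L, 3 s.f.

0.156 mg/L

23.1 ML/d = 0.2674 m³/s.
18 µg/L = 0.018 mg/L.
Flow-weighted mixing gives C = (0.2674·1.7 + 3·0.018) / (0.2674 + 3) = 0.5085/3.267 = 0.1556 mg/L.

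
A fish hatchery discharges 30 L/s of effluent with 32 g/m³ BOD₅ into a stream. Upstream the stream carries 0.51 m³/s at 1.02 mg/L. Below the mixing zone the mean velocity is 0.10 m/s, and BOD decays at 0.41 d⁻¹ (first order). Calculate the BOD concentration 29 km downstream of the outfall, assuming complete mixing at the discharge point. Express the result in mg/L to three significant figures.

30 L/s = 0.03 m³/s.
After complete mixing, C₀ = (0.03·32 + 0.51·1.02) / 0.54 = 2.741 mg/L.
Travel time t = 2.9e+04 m / 0.10 m/s = 2.9e+05 s = 3.356 d.
C = 2.741·exp(−0.41·3.356) = 2.741·0.2525 = 0.6923 mg/L.

0.692 mg/L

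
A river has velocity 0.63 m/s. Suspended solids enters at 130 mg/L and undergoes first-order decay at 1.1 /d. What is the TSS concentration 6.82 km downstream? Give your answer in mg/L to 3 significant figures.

113 mg/L

Travel time t = 6.82 km / 0.63 m/s = 6820/0.63 = 1.083e+04 s = 0.1253 d.
First-order decay: C = 130·exp(−1.1·0.1253) = 130·0.8713 = 113.3 mg/L.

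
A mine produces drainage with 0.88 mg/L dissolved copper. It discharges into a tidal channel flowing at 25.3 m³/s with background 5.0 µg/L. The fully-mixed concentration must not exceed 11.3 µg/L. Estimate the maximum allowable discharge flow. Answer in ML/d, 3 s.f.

5.0 µg/L = 0.005 mg/L.
11.3 µg/L = 0.0113 mg/L.
Mass balance at complete mixing: C_std·(Q_w + Q_r) = Q_w·C_e + Q_r·C_b.
Rearranging, Q_w = Q_r·(C_std − C_b)/(C_e − C_std) = 25.3·(0.0113 − 0.005) / (0.88 − 0.0113) = 0.1835 m³/s.
= 15.85 ML/d.

15.9 ML/d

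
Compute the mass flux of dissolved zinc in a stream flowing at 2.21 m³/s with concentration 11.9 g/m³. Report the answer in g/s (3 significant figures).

26.3 g/s

Mass flux = Q·C = 2.21 m³/s × 11.9 g/m³ = 26.3 g/s.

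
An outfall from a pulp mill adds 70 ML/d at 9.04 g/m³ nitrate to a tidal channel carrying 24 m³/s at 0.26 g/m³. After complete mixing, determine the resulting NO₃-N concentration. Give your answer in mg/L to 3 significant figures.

70 ML/d = 0.8102 m³/s.
Conservation of mass across the mixing zone: C = (0.8102·9.04 + 24·0.26) / (0.8102 + 24) = 13.56/24.81 = 0.5467 mg/L.

0.547 mg/L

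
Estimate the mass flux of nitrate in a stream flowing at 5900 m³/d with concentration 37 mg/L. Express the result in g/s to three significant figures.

5900 m³/d = 0.06829 m³/s.
Mass flux = Q·C = 0.06829 m³/s × 37 g/m³ = 2.527 g/s.

2.53 g/s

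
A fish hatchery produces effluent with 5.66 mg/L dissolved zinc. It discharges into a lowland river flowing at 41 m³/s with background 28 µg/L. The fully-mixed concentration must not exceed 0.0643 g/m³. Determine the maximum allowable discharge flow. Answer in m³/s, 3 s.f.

0.266 m³/s

28 µg/L = 0.028 mg/L.
Mass balance at complete mixing: C_std·(Q_w + Q_r) = Q_w·C_e + Q_r·C_b.
Rearranging, Q_w = Q_r·(C_std − C_b)/(C_e − C_std) = 41·(0.0643 − 0.028) / (5.66 − 0.0643) = 0.266 m³/s.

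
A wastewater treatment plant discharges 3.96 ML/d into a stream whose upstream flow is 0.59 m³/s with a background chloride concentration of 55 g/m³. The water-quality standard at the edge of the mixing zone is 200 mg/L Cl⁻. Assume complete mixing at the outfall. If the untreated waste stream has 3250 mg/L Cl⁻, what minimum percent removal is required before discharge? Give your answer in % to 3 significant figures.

36.4 %

3.96 ML/d = 0.04583 m³/s.
Mass balance: 200·0.6358 = 0.04583·Cₑ + 0.59·55.
Cₑ = (127.2 − 32.45) / 0.04583 = 2067 mg/L.
Required removal = 1 − 2067/3250 = 36.41 %.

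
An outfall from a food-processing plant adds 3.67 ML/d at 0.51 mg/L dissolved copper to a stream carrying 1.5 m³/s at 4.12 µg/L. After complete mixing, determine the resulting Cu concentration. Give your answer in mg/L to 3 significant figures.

0.0181 mg/L

3.67 ML/d = 0.04248 m³/s.
4.12 µg/L = 0.00412 mg/L.
Flow-weighted mixing gives C = (0.04248·0.51 + 1.5·0.00412) / (0.04248 + 1.5) = 0.02784/1.542 = 0.01805 mg/L.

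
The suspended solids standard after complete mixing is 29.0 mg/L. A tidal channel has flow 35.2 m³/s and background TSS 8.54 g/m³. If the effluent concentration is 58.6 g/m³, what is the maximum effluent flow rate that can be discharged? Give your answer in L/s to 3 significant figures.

Mass balance at complete mixing: C_std·(Q_w + Q_r) = Q_w·C_e + Q_r·C_b.
Rearranging, Q_w = Q_r·(C_std − C_b)/(C_e − C_std) = 35.2·(29 − 8.54) / (58.6 − 29) = 24.33 m³/s.
= 2.433e+04 L/s.

24300 L/s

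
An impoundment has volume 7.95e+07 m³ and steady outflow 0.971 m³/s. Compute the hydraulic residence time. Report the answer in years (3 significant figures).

2.59 yr

Q = 0.971 m³/s × 3.156e+07 s/yr = 3.064e+07 m³/yr.
Hydraulic residence time τ = V/Q = 7.95e+07/3.064e+07 = 2.594 yr.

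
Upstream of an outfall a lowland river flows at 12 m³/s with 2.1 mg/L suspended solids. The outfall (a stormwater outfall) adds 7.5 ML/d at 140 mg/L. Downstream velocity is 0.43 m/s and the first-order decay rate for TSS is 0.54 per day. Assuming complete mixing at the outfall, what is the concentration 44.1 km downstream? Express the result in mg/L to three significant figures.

7.5 ML/d = 0.08681 m³/s.
After complete mixing, C₀ = (0.08681·140 + 12·2.1) / 12.09 = 3.09 mg/L.
Travel time t = 4.41e+04 m / 0.43 m/s = 1.026e+05 s = 1.187 d.
C = 3.09·exp(−0.54·1.187) = 3.09·0.5268 = 1.628 mg/L.

1.63 mg/L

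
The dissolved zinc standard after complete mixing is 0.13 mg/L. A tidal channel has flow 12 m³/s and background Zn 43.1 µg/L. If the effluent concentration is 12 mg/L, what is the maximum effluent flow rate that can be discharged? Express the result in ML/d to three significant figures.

43.1 µg/L = 0.0431 mg/L.
Mass balance at complete mixing: C_std·(Q_w + Q_r) = Q_w·C_e + Q_r·C_b.
Rearranging, Q_w = Q_r·(C_std − C_b)/(C_e − C_std) = 12·(0.13 − 0.0431) / (12 − 0.13) = 0.08785 m³/s.
= 7.59 ML/d.

7.59 ML/d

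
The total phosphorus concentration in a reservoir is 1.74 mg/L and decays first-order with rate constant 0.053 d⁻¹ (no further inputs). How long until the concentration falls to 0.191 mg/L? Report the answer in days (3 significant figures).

41.7 d

t = ln(C₀/C)/k = ln(1.74/0.191)/0.053 = 2.209/0.053 = 41.69 d.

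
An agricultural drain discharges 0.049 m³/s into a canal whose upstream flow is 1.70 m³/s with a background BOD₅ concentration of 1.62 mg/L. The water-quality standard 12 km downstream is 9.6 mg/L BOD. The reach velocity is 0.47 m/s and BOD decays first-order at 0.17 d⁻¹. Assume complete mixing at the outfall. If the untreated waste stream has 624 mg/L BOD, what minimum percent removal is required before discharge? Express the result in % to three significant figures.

Travel time to the compliance point: t = 1.2e+04/0.47 = 2.553e+04 s = 0.2955 d; decay factor exp(−0.17·0.2955) = 0.951.
So the concentration just after mixing may be at most 9.6/0.951 = 10.09 mg/L.
Mass balance: 10.09·1.749 = 0.049·Cₑ + 1.7·1.62.
Cₑ = (17.66 − 2.754) / 0.049 = 304.1 mg/L.
Required removal = 1 − 304.1/624 = 51.26 %.

51.3 %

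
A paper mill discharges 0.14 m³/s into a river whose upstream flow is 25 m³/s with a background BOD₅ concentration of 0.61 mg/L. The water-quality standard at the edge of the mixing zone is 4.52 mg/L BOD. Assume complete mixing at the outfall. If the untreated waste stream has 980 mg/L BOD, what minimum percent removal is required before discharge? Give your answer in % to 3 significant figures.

Mass balance: 4.52·25.14 = 0.14·Cₑ + 25·0.61.
Cₑ = (113.6 − 15.25) / 0.14 = 702.7 mg/L.
Required removal = 1 − 702.7/980 = 28.29 %.

28.3 %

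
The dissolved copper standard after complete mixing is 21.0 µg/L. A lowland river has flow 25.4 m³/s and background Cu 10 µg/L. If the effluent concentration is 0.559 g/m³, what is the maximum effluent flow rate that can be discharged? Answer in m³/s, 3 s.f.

0.519 m³/s

10 µg/L = 0.01 mg/L.
21.0 µg/L = 0.021 mg/L.
Mass balance at complete mixing: C_std·(Q_w + Q_r) = Q_w·C_e + Q_r·C_b.
Rearranging, Q_w = Q_r·(C_std − C_b)/(C_e − C_std) = 25.4·(0.021 − 0.01) / (0.559 − 0.021) = 0.5193 m³/s.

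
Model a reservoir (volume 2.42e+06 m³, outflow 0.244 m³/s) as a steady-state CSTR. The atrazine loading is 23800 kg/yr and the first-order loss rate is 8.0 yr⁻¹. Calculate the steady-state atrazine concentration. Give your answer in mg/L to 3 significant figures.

Outflow Q = 0.244 m³/s × 3.156e+07 s/yr = 7.7e+06 m³/yr.
Steady-state CSTR mass balance: W = Q·C + k·V·C, so C = W/(Q + kV).
Q + kV = 7.7e+06 + 8.0·2.42e+06 = 2.706e+07 m³/yr.
C = 23800/2.706e+07 = 0.0008795 kg/m³ = 0.8795 mg/L.

0.880 mg/L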